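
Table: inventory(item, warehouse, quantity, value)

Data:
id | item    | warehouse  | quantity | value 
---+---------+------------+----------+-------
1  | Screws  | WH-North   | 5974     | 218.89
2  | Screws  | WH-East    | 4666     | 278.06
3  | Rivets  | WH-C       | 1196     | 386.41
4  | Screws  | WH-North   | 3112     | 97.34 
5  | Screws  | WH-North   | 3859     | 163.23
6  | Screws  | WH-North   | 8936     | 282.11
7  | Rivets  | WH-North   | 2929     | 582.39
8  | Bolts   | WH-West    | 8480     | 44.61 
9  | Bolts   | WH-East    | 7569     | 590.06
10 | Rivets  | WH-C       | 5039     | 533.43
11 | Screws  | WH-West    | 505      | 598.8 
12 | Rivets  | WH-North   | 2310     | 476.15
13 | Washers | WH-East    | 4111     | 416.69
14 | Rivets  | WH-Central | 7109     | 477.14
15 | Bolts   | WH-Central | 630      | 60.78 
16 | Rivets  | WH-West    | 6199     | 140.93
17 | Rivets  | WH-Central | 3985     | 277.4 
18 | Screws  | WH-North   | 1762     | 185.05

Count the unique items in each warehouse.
SELECT warehouse, COUNT(DISTINCT item)
FROM inventory
GROUP BY warehouse

Result:
  WH-C: 1 distinct
  WH-Central: 2 distinct
  WH-East: 3 distinct
  WH-North: 2 distinct
  WH-West: 3 distinct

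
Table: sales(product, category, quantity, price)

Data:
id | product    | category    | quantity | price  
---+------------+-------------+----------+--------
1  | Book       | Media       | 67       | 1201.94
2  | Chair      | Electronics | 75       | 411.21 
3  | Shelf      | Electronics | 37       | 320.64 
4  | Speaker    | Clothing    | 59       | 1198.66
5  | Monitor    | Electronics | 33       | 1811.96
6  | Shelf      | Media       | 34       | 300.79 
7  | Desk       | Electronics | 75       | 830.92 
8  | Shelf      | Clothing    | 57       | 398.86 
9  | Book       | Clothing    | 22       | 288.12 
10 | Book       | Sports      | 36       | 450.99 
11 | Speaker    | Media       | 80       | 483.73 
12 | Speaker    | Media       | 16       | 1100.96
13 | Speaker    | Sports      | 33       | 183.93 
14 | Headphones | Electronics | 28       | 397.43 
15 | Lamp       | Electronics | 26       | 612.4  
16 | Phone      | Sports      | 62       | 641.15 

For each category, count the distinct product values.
SELECT category, COUNT(DISTINCT product)
FROM sales
GROUP BY category

Result:
  Clothing: 3 distinct
  Electronics: 6 distinct
  Media: 3 distinct
  Sports: 3 distinct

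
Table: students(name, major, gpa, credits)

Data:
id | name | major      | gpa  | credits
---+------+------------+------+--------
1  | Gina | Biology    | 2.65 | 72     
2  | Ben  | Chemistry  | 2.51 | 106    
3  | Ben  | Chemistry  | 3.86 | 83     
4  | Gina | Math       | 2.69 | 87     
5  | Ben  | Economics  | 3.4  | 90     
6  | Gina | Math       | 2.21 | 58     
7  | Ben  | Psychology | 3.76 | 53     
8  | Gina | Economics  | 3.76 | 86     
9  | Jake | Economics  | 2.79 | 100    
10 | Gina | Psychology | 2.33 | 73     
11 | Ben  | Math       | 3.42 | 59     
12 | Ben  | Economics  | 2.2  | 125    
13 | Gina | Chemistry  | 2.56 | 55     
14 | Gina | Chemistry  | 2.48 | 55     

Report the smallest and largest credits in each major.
SELECT major, MIN(credits), MAX(credits)
FROM students
GROUP BY major

Result:
  Biology: min=72, max=72
  Chemistry: min=55, max=106
  Economics: min=86, max=125
  Math: min=58, max=87
  Psychology: min=53, max=73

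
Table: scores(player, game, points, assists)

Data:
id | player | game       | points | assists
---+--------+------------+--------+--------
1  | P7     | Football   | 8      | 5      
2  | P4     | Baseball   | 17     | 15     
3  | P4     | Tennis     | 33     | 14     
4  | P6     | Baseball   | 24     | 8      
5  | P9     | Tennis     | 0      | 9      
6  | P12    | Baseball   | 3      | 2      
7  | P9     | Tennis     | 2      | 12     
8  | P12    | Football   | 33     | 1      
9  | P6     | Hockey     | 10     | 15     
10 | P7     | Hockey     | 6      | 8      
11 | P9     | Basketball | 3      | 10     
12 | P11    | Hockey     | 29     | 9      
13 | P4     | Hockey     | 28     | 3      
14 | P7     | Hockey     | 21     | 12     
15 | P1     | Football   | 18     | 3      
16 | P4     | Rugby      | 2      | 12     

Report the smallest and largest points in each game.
SELECT game, MIN(points), MAX(points)
FROM scores
GROUP BY game

Result:
  Baseball: min=3, max=24
  Basketball: min=3, max=3
  Football: min=8, max=33
  Hockey: min=6, max=29
  Rugby: min=2, max=2
  Tennis: min=0, max=33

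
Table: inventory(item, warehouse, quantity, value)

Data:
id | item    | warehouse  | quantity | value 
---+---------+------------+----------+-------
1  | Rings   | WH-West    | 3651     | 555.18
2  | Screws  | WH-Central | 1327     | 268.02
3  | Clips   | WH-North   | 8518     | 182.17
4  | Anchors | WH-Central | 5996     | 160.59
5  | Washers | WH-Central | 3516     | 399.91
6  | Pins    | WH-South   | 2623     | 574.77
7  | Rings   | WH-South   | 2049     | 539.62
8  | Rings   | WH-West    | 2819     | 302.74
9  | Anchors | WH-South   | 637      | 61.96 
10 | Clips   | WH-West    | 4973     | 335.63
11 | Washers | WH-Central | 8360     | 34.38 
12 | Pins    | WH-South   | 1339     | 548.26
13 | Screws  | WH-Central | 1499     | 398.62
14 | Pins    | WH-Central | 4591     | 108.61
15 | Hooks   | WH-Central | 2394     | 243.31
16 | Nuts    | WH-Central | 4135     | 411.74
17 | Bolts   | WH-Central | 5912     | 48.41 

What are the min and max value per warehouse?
SELECT warehouse, MIN(value), MAX(value)
FROM inventory
GROUP BY warehouse

Result:
  WH-Central: min=34.38, max=411.74
  WH-North: min=182.17, max=182.17
  WH-South: min=61.96, max=574.77
  WH-West: min=302.74, max=555.18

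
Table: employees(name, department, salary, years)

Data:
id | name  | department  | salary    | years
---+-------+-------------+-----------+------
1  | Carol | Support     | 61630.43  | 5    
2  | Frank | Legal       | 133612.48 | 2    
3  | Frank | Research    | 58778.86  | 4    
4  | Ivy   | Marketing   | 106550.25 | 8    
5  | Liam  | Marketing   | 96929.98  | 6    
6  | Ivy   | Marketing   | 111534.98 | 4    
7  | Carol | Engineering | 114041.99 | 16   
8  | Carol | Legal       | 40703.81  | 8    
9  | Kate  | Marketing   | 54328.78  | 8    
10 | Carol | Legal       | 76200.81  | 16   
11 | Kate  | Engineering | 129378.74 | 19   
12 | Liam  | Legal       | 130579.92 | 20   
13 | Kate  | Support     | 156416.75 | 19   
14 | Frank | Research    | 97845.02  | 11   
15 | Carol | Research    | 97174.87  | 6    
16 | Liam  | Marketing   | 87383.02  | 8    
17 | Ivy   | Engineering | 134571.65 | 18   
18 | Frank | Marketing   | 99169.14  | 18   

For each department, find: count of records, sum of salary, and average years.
SELECT department,
       COUNT(*) as cnt,
       SUM(salary) as total_salary,
       AVG(years) as avg_years
FROM employees
GROUP BY department

Result:
  Engineering: 3 records, 377992.38 total salary, 17.67 avg years
  Legal: 4 records, 381097.02 total salary, 11.50 avg years
  Marketing: 6 records, 555896.15 total salary, 8.67 avg years
  Research: 3 records, 253798.75 total salary, 7.00 avg years
  Support: 2 records, 218047.18 total salary, 12.00 avg years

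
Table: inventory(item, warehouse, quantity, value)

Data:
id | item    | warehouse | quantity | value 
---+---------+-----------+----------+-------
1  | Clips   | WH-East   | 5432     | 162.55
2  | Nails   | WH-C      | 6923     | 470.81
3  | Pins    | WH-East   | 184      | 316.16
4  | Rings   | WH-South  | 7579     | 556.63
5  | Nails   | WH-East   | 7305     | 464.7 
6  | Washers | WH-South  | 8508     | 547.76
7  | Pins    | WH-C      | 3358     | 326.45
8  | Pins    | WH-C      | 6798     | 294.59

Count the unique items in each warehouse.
SELECT warehouse, COUNT(DISTINCT item)
FROM inventory
GROUP BY warehouse

Result:
  WH-C: 2 distinct
  WH-East: 3 distinct
  WH-South: 2 distinct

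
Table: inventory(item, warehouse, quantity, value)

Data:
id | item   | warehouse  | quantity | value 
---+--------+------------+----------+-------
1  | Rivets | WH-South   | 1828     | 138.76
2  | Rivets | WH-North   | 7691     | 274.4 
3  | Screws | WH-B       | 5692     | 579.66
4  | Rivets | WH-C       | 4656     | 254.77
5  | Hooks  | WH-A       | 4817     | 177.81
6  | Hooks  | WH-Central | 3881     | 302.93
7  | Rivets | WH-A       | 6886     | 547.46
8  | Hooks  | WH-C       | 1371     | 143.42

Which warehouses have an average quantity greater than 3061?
SELECT warehouse, AVG(quantity)
FROM inventory
GROUP BY warehouse
HAVING AVG(quantity) > 3061

Result:
  WH-A: avg=5851.50
  WH-B: avg=5692.00
  WH-Central: avg=3881.00
  WH-North: avg=7691.00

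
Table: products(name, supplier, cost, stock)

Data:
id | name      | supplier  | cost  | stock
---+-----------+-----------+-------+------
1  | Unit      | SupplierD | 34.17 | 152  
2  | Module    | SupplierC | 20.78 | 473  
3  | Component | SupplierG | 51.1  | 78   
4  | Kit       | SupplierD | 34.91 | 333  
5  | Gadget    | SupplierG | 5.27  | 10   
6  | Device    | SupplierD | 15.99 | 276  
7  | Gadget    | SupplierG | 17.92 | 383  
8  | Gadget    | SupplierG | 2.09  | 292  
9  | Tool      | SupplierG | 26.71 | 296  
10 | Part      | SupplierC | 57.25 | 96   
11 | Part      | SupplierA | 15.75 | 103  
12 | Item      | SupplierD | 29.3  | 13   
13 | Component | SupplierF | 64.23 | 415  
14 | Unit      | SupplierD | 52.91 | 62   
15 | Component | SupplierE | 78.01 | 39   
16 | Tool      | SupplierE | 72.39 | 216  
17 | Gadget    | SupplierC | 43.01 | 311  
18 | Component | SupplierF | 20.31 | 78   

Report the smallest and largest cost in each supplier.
SELECT supplier, MIN(cost), MAX(cost)
FROM products
GROUP BY supplier

Result:
  SupplierA: min=15.75, max=15.75
  SupplierC: min=20.78, max=57.25
  SupplierD: min=15.99, max=52.91
  SupplierE: min=72.39, max=78.01
  SupplierF: min=20.31, max=64.23
  SupplierG: min=2.09, max=51.10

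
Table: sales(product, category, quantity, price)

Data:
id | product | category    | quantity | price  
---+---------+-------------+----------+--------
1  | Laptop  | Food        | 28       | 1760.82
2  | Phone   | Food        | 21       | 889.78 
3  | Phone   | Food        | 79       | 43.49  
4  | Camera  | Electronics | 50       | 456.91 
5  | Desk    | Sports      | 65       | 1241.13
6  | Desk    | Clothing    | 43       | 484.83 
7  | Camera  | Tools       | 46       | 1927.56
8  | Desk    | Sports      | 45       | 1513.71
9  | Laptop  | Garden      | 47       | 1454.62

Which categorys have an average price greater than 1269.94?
SELECT category, AVG(price)
FROM sales
GROUP BY category
HAVING AVG(price) > 1269.94

Result:
  Garden: avg=1454.62
  Sports: avg=1377.42
  Tools: avg=1927.56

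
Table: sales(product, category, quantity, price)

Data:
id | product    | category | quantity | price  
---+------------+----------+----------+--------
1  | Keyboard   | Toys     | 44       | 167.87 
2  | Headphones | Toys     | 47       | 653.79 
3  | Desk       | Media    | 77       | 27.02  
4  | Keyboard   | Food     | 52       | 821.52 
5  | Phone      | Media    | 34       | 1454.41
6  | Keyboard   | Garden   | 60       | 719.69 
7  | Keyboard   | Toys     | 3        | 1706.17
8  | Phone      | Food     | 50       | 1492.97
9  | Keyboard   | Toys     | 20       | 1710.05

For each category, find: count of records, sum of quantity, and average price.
SELECT category,
       COUNT(*) as cnt,
       SUM(quantity) as total_quantity,
       AVG(price) as avg_price
FROM sales
GROUP BY category

Result:
  Food: 2 records, 102 total quantity, 1157.25 avg price
  Garden: 1 records, 60 total quantity, 719.69 avg price
  Media: 2 records, 111 total quantity, 740.72 avg price
  Toys: 4 records, 114 total quantity, 1059.47 avg price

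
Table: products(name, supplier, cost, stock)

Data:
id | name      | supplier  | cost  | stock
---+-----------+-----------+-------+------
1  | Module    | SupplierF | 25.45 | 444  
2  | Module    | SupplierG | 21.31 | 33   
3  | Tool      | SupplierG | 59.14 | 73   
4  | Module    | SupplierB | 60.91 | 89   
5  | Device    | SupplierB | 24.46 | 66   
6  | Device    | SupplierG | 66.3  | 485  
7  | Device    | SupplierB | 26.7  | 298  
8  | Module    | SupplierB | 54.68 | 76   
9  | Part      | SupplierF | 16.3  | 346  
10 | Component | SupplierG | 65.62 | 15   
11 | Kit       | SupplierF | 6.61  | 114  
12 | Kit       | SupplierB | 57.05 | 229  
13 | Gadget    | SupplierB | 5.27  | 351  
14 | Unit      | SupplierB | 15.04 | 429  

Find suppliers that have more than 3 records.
SELECT supplier, COUNT(*) as cnt
FROM products
GROUP BY supplier
HAVING COUNT(*) > 3

Result:
  SupplierB: 7
  SupplierG: 4

Note: HAVING filters groups after aggregation, WHERE filters rows before.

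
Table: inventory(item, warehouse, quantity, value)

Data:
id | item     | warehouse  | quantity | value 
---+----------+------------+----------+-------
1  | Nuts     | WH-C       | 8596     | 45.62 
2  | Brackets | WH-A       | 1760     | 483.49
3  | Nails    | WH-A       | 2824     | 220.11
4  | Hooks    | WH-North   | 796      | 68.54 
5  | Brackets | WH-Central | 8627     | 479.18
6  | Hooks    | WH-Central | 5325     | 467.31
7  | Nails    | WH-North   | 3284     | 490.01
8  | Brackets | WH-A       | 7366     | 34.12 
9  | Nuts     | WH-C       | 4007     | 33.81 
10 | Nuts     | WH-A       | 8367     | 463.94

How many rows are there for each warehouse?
SELECT warehouse, COUNT(*) as count
FROM inventory
GROUP BY warehouse

Result:
  WH-A: 4
  WH-C: 2
  WH-Central: 2
  WH-North: 2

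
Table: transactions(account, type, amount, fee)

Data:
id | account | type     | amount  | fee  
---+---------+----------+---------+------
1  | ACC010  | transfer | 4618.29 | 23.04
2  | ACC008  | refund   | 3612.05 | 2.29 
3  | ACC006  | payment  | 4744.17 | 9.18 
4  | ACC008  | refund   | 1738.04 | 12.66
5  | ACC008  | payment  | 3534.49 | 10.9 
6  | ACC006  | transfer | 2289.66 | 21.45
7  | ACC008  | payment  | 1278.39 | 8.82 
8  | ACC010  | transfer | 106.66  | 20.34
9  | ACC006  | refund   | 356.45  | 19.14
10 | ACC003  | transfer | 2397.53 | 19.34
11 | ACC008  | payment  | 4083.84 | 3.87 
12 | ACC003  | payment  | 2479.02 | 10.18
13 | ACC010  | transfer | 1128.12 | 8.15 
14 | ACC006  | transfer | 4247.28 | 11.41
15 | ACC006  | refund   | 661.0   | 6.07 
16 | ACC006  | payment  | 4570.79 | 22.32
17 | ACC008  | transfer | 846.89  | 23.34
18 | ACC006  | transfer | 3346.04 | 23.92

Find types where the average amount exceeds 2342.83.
SELECT type, AVG(amount)
FROM transactions
GROUP BY type
HAVING AVG(amount) > 2342.83

Result:
  payment: avg=3448.45
  transfer: avg=2372.56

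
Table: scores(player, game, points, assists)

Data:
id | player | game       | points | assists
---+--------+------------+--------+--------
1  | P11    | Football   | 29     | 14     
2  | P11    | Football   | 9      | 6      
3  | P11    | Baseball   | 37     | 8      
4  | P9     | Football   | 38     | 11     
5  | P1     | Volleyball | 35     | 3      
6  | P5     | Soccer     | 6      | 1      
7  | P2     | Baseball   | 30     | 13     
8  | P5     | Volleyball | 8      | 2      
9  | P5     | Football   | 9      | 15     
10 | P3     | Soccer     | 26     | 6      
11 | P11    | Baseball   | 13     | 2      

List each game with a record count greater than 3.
SELECT game, COUNT(*) as cnt
FROM scores
GROUP BY game
HAVING COUNT(*) > 3

Result:
  Football: 4

Note: HAVING filters groups after aggregation, WHERE filters rows before.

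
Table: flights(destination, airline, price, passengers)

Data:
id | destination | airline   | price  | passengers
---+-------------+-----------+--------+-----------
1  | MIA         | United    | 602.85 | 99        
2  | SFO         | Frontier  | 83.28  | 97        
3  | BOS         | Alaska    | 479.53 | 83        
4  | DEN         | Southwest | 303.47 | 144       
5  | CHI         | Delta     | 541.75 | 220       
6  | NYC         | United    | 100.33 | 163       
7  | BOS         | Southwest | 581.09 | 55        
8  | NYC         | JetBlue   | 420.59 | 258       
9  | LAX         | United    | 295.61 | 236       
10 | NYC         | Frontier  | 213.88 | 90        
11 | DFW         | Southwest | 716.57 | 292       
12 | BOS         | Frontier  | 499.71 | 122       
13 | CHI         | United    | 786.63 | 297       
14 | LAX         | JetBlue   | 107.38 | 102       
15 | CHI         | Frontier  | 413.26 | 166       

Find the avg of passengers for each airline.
SELECT airline, AVG(passengers) as result
FROM flights
GROUP BY airline

Result:
  Alaska: 83.00
  Delta: 220.00
  Frontier: 118.75
  JetBlue: 180.00
  Southwest: 163.67
  United: 198.75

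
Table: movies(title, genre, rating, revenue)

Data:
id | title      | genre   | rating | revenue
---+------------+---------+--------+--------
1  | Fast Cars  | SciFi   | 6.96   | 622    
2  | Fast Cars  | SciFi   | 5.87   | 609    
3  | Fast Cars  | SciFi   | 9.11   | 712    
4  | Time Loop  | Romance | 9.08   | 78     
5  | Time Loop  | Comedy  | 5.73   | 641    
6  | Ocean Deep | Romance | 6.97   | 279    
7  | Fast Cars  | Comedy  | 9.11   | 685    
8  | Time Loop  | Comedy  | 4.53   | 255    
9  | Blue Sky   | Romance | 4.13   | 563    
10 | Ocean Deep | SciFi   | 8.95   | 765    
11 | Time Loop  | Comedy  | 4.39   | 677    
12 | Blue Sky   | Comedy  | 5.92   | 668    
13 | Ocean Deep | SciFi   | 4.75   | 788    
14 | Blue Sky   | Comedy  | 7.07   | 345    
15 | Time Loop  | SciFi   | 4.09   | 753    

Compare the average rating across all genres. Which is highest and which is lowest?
SELECT genre, AVG(rating)
FROM movies
GROUP BY genre
ORDER BY AVG(rating)

All groups:
  Comedy: 6.13
  SciFi: 6.62
  Romance: 6.73

Highest: Romance (6.73)
Lowest: Comedy (6.13)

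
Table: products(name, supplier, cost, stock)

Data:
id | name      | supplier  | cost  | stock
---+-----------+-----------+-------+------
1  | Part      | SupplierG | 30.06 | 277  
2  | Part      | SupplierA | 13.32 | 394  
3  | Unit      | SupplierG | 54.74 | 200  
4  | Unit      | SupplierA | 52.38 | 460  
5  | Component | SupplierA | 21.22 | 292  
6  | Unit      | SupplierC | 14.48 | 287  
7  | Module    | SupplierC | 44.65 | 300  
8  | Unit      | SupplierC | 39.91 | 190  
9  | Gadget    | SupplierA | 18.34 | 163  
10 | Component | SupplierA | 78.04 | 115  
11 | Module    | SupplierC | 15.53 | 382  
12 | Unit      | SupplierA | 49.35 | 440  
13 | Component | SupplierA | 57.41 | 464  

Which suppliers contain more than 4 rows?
SELECT supplier, COUNT(*) as cnt
FROM products
GROUP BY supplier
HAVING COUNT(*) > 4

Result:
  SupplierA: 7

Note: HAVING filters groups after aggregation, WHERE filters rows before.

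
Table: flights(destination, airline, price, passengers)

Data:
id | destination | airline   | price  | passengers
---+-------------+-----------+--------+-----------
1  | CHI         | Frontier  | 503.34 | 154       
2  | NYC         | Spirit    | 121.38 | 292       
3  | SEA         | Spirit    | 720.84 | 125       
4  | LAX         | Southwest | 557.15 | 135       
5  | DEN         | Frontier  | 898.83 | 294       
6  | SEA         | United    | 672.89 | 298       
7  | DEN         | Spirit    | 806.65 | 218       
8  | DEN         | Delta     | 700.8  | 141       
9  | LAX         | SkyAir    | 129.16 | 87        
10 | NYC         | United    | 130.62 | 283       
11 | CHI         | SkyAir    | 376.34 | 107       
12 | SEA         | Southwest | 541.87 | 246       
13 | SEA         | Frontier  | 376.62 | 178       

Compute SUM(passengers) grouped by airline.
SELECT airline, SUM(passengers) as result
FROM flights
GROUP BY airline

Result:
  Delta: 141
  Frontier: 626
  SkyAir: 194
  Southwest: 381
  Spirit: 635
  United: 581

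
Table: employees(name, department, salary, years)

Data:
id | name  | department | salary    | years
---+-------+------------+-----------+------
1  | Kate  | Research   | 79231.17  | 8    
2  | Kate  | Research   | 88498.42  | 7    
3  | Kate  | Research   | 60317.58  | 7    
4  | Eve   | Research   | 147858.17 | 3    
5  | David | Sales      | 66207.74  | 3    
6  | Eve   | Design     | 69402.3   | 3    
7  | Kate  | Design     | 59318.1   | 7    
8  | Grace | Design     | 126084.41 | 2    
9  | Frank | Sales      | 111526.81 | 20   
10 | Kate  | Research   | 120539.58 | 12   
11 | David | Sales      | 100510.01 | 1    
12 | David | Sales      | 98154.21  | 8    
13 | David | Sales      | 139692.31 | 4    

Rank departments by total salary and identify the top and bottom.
SELECT department, SUM(salary)
FROM employees
GROUP BY department
ORDER BY SUM(salary)

All groups:
  Design: 254804.81
  Research: 496444.92
  Sales: 516091.08

Highest: Sales (516091.08)
Lowest: Design (254804.81)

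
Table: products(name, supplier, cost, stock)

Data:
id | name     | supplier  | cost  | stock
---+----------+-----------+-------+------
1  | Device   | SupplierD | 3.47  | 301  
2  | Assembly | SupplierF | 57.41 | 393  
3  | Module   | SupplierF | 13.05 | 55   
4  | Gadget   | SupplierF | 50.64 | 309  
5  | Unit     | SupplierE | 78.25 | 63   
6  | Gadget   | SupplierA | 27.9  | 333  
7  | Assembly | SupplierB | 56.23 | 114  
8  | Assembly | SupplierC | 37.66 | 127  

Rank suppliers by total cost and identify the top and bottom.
SELECT supplier, SUM(cost)
FROM products
GROUP BY supplier
ORDER BY SUM(cost)

All groups:
  SupplierD: 3.47
  SupplierA: 27.90
  SupplierC: 37.66
  SupplierB: 56.23
  SupplierE: 78.25
  SupplierF: 121.10

Highest: SupplierF (121.10)
Lowest: SupplierD (3.47)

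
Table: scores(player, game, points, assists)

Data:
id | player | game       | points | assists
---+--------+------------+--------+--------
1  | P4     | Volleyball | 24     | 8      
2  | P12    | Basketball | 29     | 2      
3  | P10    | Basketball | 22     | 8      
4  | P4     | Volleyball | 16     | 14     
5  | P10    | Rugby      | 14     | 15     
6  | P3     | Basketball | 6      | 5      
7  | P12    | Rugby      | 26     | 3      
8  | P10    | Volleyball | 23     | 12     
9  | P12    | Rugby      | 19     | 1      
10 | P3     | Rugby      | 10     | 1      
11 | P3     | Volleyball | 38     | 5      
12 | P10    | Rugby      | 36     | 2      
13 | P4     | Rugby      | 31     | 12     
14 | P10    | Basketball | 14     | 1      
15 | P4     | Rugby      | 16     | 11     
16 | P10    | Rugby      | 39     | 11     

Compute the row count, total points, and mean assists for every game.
SELECT game,
       COUNT(*) as cnt,
       SUM(points) as total_points,
       AVG(assists) as avg_assists
FROM scores
GROUP BY game

Result:
  Basketball: 4 records, 71 total points, 4.00 avg assists
  Rugby: 8 records, 191 total points, 7.00 avg assists
  Volleyball: 4 records, 101 total points, 9.75 avg assists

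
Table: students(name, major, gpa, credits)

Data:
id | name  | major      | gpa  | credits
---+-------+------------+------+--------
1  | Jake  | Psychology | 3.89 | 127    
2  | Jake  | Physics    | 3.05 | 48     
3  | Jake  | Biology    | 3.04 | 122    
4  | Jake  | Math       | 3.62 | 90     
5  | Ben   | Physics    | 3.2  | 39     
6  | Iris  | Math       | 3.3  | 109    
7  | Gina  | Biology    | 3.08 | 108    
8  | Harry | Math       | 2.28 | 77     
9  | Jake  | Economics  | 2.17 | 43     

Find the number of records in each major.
SELECT major, COUNT(*) as count
FROM students
GROUP BY major

Result:
  Biology: 2
  Economics: 1
  Math: 3
  Physics: 2
  Psychology: 1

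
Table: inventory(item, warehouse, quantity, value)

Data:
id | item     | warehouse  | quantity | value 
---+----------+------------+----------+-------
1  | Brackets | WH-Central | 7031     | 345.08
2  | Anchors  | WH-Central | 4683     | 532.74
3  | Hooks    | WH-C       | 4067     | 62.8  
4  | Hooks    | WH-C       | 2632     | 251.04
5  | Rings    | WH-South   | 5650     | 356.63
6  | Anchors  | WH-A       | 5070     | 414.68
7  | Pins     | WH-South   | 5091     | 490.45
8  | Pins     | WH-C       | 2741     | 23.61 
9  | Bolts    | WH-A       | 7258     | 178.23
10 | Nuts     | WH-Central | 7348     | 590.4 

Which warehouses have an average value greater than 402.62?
SELECT warehouse, AVG(value)
FROM inventory
GROUP BY warehouse
HAVING AVG(value) > 402.62

Result:
  WH-Central: avg=489.41
  WH-South: avg=423.54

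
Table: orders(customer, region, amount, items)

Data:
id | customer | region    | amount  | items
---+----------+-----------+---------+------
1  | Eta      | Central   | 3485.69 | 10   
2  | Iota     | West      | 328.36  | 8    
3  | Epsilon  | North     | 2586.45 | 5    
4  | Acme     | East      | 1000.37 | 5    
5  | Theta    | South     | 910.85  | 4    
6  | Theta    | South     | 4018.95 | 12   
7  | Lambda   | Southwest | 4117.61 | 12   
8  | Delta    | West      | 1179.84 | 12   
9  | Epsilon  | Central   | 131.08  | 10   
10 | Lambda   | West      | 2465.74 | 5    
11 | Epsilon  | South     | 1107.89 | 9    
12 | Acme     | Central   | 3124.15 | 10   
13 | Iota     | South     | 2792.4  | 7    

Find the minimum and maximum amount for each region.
SELECT region, MIN(amount), MAX(amount)
FROM orders
GROUP BY region

Result:
  Central: min=131.08, max=3485.69
  East: min=1000.37, max=1000.37
  North: min=2586.45, max=2586.45
  South: min=910.85, max=4018.95
  Southwest: min=4117.61, max=4117.61
  West: min=328.36, max=2465.74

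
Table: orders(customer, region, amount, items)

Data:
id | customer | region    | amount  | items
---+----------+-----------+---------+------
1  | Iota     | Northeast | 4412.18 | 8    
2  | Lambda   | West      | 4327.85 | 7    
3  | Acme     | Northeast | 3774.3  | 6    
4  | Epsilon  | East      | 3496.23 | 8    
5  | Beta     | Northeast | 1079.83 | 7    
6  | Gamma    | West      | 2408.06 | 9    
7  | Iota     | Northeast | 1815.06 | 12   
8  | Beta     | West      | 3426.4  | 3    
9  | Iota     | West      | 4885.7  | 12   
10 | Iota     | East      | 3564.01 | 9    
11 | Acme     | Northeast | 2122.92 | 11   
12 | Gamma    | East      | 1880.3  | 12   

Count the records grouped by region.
SELECT region, COUNT(*) as count
FROM orders
GROUP BY region

Result:
  East: 3
  Northeast: 5
  West: 4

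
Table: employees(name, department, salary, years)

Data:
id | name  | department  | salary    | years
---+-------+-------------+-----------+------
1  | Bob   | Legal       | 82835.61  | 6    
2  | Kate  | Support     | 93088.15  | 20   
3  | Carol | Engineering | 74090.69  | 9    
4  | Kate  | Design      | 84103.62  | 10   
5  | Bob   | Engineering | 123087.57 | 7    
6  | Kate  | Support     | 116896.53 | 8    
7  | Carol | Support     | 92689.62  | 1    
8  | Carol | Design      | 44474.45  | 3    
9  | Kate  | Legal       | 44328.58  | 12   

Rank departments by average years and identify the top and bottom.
SELECT department, AVG(years)
FROM employees
GROUP BY department
ORDER BY AVG(years)

All groups:
  Design: 6.50
  Engineering: 8.00
  Legal: 9.00
  Support: 9.67

Highest: Support (9.67)
Lowest: Design (6.50)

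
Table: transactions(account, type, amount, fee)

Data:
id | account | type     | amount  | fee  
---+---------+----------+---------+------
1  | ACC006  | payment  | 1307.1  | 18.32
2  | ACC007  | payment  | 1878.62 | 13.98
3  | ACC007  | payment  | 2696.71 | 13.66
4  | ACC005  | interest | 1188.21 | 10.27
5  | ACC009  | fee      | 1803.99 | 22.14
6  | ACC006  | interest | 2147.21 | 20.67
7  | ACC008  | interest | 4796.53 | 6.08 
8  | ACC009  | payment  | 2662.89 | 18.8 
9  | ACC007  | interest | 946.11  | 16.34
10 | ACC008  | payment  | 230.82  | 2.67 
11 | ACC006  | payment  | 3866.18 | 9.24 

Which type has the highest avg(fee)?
SELECT type, AVG(fee) as val
FROM transactions
GROUP BY type
ORDER BY val DESC
LIMIT 1

Result: fee with avg(fee) = 22.14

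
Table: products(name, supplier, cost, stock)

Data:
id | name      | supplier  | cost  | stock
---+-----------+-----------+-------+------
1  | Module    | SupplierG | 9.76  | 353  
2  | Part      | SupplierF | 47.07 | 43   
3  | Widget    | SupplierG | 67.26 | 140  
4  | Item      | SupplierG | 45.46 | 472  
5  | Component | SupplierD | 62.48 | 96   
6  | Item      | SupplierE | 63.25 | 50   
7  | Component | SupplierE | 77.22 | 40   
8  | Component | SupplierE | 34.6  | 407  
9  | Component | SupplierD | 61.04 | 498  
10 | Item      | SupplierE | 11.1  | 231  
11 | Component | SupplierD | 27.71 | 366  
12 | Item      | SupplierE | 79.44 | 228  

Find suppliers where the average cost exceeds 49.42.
SELECT supplier, AVG(cost)
FROM products
GROUP BY supplier
HAVING AVG(cost) > 49.42

Result:
  SupplierD: avg=50.41
  SupplierE: avg=53.12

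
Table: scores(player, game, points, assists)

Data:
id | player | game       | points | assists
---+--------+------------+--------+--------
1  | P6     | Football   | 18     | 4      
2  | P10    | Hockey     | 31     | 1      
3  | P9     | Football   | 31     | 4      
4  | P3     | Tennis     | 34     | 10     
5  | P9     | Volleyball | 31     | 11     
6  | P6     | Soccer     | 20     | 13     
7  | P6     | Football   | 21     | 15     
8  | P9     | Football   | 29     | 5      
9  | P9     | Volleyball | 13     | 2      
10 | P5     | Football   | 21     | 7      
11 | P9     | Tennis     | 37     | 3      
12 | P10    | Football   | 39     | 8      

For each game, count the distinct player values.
SELECT game, COUNT(DISTINCT player)
FROM scores
GROUP BY game

Result:
  Football: 4 distinct
  Hockey: 1 distinct
  Soccer: 1 distinct
  Tennis: 2 distinct
  Volleyball: 1 distinct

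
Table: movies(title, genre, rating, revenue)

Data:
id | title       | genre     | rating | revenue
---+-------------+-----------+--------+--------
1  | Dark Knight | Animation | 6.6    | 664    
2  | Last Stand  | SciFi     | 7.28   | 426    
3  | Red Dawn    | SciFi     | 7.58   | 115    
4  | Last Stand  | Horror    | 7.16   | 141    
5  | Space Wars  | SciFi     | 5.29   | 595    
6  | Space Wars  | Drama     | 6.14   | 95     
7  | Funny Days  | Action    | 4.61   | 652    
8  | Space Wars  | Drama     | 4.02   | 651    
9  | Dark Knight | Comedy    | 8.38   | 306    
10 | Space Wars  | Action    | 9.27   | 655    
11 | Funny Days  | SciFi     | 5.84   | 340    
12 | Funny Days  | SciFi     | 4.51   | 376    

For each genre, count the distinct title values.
SELECT genre, COUNT(DISTINCT title)
FROM movies
GROUP BY genre

Result:
  Action: 2 distinct
  Animation: 1 distinct
  Comedy: 1 distinct
  Drama: 1 distinct
  Horror: 1 distinct
  SciFi: 4 distinct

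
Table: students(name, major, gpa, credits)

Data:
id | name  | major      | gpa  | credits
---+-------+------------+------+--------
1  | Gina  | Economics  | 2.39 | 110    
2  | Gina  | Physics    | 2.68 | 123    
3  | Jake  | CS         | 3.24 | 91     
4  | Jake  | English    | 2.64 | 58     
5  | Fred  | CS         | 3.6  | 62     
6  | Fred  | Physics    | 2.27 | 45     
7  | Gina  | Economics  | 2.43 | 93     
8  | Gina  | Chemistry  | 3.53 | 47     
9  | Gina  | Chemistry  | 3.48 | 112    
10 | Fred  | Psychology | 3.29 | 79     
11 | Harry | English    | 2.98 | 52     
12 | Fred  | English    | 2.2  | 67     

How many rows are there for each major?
SELECT major, COUNT(*) as count
FROM students
GROUP BY major

Result:
  CS: 2
  Chemistry: 2
  Economics: 2
  English: 3
  Physics: 2
  Psychology: 1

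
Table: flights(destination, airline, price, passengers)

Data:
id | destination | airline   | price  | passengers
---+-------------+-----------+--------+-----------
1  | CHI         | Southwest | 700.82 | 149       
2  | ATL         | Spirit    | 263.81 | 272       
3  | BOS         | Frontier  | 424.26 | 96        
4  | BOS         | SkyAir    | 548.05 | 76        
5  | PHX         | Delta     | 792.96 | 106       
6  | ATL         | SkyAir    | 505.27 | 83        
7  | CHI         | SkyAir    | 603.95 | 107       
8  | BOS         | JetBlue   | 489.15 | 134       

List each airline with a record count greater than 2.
SELECT airline, COUNT(*) as cnt
FROM flights
GROUP BY airline
HAVING COUNT(*) > 2

Result:
  SkyAir: 3

Note: HAVING filters groups after aggregation, WHERE filters rows before.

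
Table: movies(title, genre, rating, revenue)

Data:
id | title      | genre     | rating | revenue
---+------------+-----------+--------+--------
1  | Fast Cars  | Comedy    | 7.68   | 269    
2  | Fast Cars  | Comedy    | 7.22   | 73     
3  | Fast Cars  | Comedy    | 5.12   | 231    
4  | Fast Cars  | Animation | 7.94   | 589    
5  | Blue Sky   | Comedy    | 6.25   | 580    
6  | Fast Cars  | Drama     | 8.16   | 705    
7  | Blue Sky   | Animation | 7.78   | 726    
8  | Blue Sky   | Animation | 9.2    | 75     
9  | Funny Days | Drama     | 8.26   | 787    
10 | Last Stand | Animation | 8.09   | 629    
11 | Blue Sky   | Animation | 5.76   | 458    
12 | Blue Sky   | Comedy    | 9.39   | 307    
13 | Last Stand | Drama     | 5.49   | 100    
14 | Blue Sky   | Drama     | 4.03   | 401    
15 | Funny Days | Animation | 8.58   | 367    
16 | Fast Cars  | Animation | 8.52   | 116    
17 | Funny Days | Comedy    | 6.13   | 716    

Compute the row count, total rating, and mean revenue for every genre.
SELECT genre,
       COUNT(*) as cnt,
       SUM(rating) as total_rating,
       AVG(revenue) as avg_revenue
FROM movies
GROUP BY genre

Result:
  Animation: 7 records, 55.87 total rating, 422.86 avg revenue
  Comedy: 6 records, 41.79 total rating, 362.67 avg revenue
  Drama: 4 records, 25.94 total rating, 498.25 avg revenue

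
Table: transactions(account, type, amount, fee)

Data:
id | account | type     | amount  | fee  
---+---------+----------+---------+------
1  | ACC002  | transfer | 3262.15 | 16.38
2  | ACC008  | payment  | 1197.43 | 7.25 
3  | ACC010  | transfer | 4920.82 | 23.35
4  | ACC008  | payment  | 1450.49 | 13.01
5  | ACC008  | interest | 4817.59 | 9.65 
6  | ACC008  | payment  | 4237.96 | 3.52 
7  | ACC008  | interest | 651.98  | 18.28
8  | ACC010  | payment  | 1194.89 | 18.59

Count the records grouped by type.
SELECT type, COUNT(*) as count
FROM transactions
GROUP BY type

Result:
  interest: 2
  payment: 4
  transfer: 2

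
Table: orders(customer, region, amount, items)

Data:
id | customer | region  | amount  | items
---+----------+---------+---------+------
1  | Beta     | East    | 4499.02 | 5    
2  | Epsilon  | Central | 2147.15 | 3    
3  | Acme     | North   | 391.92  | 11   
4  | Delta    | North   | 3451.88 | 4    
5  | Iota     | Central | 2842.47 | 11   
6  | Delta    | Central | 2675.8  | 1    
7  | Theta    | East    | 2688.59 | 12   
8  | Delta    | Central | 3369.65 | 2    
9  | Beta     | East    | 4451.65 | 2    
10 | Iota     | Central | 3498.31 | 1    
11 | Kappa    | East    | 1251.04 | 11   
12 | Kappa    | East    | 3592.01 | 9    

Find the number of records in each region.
SELECT region, COUNT(*) as count
FROM orders
GROUP BY region

Result:
  Central: 5
  East: 5
  North: 2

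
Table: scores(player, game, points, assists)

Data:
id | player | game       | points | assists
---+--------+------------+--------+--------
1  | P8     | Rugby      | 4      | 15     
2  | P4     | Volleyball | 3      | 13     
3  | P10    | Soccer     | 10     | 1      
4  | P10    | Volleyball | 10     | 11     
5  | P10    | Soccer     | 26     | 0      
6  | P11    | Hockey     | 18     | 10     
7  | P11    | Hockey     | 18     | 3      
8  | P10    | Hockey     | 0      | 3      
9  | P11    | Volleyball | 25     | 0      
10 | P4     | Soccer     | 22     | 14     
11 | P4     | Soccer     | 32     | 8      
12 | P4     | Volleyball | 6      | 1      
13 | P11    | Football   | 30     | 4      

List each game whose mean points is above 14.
SELECT game, AVG(points)
FROM scores
GROUP BY game
HAVING AVG(points) > 14

Result:
  Football: avg=30.00
  Soccer: avg=22.50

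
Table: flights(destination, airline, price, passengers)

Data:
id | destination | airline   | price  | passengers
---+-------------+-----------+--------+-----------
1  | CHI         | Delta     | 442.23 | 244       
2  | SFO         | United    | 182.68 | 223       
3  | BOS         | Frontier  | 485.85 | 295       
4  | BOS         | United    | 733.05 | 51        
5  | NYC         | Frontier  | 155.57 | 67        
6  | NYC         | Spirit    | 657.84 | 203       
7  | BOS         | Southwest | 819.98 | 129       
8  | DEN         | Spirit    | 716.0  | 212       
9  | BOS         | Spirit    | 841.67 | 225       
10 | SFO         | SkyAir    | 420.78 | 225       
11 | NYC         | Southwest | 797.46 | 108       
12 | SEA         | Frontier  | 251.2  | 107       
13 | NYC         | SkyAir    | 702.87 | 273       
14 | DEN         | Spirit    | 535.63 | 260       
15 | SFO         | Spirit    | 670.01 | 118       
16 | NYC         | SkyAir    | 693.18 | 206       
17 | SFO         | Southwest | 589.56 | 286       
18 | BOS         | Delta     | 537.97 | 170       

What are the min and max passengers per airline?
SELECT airline, MIN(passengers), MAX(passengers)
FROM flights
GROUP BY airline

Result:
  Delta: min=170, max=244
  Frontier: min=67, max=295
  SkyAir: min=206, max=273
  Southwest: min=108, max=286
  Spirit: min=118, max=260
  United: min=51, max=223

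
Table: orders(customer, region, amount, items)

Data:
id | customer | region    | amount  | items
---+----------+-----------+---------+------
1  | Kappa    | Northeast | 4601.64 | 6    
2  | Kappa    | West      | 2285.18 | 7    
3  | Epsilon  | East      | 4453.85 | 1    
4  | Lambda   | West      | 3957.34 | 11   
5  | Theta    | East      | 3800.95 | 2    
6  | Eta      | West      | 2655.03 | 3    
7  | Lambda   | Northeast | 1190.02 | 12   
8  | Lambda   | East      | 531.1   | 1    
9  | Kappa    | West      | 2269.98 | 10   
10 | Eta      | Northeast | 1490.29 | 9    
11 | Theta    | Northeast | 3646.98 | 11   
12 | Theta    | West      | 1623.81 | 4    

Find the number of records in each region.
SELECT region, COUNT(*) as count
FROM orders
GROUP BY region

Result:
  East: 3
  Northeast: 4
  West: 5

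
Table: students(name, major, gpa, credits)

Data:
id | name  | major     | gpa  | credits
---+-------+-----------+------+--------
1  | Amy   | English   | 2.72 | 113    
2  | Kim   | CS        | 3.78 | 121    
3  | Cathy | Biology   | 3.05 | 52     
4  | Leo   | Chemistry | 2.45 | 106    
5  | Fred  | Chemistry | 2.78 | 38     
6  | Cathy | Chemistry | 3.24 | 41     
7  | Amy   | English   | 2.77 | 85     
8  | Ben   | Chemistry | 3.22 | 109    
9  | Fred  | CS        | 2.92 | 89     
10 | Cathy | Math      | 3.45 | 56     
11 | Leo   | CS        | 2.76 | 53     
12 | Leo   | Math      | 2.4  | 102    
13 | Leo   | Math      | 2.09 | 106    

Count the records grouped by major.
SELECT major, COUNT(*) as count
FROM students
GROUP BY major

Result:
  Biology: 1
  CS: 3
  Chemistry: 4
  English: 2
  Math: 3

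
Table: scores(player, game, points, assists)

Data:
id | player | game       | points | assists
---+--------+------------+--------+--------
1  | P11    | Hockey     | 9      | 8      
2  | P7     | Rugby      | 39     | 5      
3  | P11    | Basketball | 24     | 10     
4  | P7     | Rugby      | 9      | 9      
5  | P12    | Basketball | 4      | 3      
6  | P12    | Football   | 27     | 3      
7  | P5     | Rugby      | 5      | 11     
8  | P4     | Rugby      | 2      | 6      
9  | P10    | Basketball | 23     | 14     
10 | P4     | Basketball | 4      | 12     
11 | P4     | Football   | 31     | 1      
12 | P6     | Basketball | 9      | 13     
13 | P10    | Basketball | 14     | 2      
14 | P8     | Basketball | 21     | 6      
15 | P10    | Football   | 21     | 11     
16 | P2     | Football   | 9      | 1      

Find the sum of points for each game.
SELECT game, SUM(points) as result
FROM scores
GROUP BY game

Result:
  Basketball: 99
  Football: 88
  Hockey: 9
  Rugby: 55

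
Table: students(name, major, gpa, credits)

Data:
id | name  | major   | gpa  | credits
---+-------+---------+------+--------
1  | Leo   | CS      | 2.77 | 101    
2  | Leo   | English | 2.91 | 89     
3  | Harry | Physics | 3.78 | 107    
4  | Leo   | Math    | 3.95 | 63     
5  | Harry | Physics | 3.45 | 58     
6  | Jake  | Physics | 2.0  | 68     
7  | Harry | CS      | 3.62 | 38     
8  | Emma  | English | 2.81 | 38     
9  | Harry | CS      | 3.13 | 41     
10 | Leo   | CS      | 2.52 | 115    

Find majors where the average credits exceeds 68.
SELECT major, AVG(credits)
FROM students
GROUP BY major
HAVING AVG(credits) > 68

Result:
  CS: avg=73.75
  Physics: avg=77.67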